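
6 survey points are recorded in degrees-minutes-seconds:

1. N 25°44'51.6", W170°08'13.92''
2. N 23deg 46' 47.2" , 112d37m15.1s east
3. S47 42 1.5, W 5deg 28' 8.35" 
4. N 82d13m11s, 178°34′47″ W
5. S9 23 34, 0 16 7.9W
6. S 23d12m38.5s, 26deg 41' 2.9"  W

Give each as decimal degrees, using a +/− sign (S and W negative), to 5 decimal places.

1. 25.74767, -170.13720
2. 23.77978, 112.62086
3. -47.70042, -5.46899
4. 82.21972, -178.57972
5. -9.39278, -0.26886
6. -23.21069, -26.68414

Point 1:
  Latitude: 25° + 44/60 + 51.6/3600 = 25 + 0.733333 + 0.014333 = 25.747667
  N ⇒ keep positive
  λ: 170 + 8/60 + 13.92/3600 = 170.137200
  W → negative
Point 2:
  Lat: 46′ + 47.2″ = 46.78667′; 23 + 46.78667/60 = 23.779778
  N ⇒ keep positive
  λ: 37′ + 15.1″ = 37.25167′; 112 + 37.25167/60 = 112.620861
  E ⇒ keep positive
Point 3:
  Lat: 47 + 42/60 + 1.5/3600 = 47.700417
  hemisphere S, so the sign is −
  Lon: 5° + 28/60 + 8.35/3600 = 5 + 0.466667 + 0.002319 = 5.468986
  W → negative
Point 4:
  Lat: 13′ + 11″ = 13.18333′; 82 + 13.18333/60 = 82.219722
  N ⇒ keep positive
  λ: 34′ + 47″ = 34.78333′; 178 + 34.78333/60 = 178.579722
  hemisphere W, so the sign is −
Point 5:
  Lat: 23′ + 34″ = 23.56667′; 9 + 23.56667/60 = 9.392778
  S → negative
  λ: 0 + 16/60 + 7.9/3600 = 0.268861
  W → negative
Point 6:
  φ: 23 + 12/60 + 38.5/3600 = 23.210694
  hemisphere S, so the sign is −
  λ: 26 + 41/60 + 2.9/3600 = 26.684139
  hemisphere W, so the sign is −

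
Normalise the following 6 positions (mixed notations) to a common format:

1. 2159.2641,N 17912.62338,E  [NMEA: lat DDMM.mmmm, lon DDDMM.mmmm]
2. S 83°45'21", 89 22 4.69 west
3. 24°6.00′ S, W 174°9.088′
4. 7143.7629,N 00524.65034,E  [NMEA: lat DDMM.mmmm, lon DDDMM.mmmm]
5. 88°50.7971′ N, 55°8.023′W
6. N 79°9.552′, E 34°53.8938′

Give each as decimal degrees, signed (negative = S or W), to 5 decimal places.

1. 21.98774, 179.21039
2. -83.75583, -89.36797
3. -24.10000, -174.15147
4. 71.72938, 5.41084
5. 88.84662, -55.13372
6. 79.15920, 34.89823

Point 1:
  Lat: split at 2 digits → 21° and 59.2641′; 21 + 59.2641/60 = 21.987735
  N ⇒ keep positive
  Lon: degrees = first 3 digits = 179, minutes = 12.62338; 179 + 12.62338/60 = 179.210390
  E → positive
Point 2:
  Latitude: 83° + 45/60 + 21/3600 = 83 + 0.750000 + 0.005833 = 83.755833
  S ⇒ negate
  Lon: 89 + 22/60 + 4.69/3600 = 89.367969
  W → negative
Point 3:
  φ: 24 + 6/60 = 24.100000
  S ⇒ negate
  Lon: 9.088′ = 0.151467°; total 174.151467
  W → negative
Point 4:
  φ: degrees = first 2 digits = 71, minutes = 43.7629; 71 + 43.7629/60 = 71.729382
  N ⇒ keep positive
  Lon: degrees = first 3 digits = 5, minutes = 24.65034; 5 + 24.65034/60 = 5.410839
  E ⇒ keep positive
Point 5:
  Lat: 50.7971′ = 0.846618°; total 88.846618
  N ⇒ keep positive
  Longitude: 55 + 8.023/60 = 55.133717
  W → negative
Point 6:
  φ: 9.552′ = 0.159200°; total 79.159200
  N ⇒ keep positive
  λ: 34 + 53.8938/60 = 34.898230
  E → positive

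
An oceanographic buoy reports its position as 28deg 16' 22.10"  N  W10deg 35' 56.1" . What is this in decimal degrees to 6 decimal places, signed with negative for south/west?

28.272806, -10.598917

φ: 28 + 16/60 + 22.1/3600 = 28.2728056
N → positive
λ: 10° + 35/60 + 56.1/3600 = 10 + 0.583333 + 0.015583 = 10.5989167
W → negative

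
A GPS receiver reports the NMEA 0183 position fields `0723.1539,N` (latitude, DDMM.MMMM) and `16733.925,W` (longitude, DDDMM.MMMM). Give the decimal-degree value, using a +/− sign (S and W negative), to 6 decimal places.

7.385898, -167.565417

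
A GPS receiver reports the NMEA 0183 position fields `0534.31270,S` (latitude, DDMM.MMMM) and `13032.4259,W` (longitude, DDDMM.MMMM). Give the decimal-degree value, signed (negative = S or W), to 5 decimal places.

-5.57188, -130.54043

φ: degrees = first 2 digits = 5, minutes = 34.3127; 5 + 34.3127/60 = 5.571878
hemisphere S, so the sign is −
Longitude: degrees = first 3 digits = 130, minutes = 32.4259; 130 + 32.4259/60 = 130.540432
W ⇒ negate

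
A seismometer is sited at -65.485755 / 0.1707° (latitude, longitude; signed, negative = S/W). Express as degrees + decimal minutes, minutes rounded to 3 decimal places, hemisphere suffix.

65° 29.145′ S, 0° 10.242′ E

Latitude is negative → S; |value| = 65.485755
φ: 65° + 0.485755 × 60 = 65° 29.14530′
λ: 0° + 0.170700 × 60 = 0° 10.24200′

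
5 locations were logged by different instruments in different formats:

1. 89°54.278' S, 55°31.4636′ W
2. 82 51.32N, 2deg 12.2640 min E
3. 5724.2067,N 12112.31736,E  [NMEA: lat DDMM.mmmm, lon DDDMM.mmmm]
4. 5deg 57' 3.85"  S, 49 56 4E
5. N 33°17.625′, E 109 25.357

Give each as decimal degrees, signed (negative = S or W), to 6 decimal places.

Point 1:
  Latitude: 89 + 54.278/60 = 89.9046333
  S ⇒ negate
  Lon: 31.4636′ = 0.524393°; total 55.5243933
  W ⇒ negate
Point 2:
  Latitude: 51.32′ = 0.855333°; total 82.8553333
  N ⇒ keep positive
  Lon: 12.264′ = 0.204400°; total 2.2044000
  E → positive
Point 3:
  φ: split at 2 digits → 57° and 24.2067′; 57 + 24.2067/60 = 57.4034450
  N ⇒ keep positive
  λ: degrees = first 3 digits = 121, minutes = 12.31736; 121 + 12.31736/60 = 121.2052893
  E → positive
Point 4:
  Lat: 57′ + 3.85″ = 57.06417′; 5 + 57.06417/60 = 5.9510694
  S → negative
  Longitude: 49 + 56/60 + 4/3600 = 49.9344444
  E → positive
Point 5:
  Latitude: 33 + 17.625/60 = 33.2937500
  N ⇒ keep positive
  λ: 25.357′ = 0.422617°; total 109.4226167
  E → positive

1. -89.904633, -55.524393
2. 82.855333, 2.204400
3. 57.403445, 121.205289
4. -5.951069, 49.934444
5. 33.293750, 109.422617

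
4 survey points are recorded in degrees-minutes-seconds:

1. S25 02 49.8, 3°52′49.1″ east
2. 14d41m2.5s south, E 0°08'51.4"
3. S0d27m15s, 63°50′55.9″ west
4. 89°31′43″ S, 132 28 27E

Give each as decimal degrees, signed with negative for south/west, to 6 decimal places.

Point 1:
  φ: 25 + 2/60 + 49.8/3600 = 25.0471667
  S ⇒ negate
  Lon: 52′ + 49.1″ = 52.81833′; 3 + 52.81833/60 = 3.8803056
  E ⇒ keep positive
Point 2:
  Latitude: 14 + 41/60 + 2.5/3600 = 14.6840278
  S ⇒ negate
  λ: 0 + 8/60 + 51.4/3600 = 0.1476111
  E → positive
Point 3:
  Latitude: 0 + 27/60 + 15/3600 = 0.4541667
  hemisphere S, so the sign is −
  λ: 50′ + 55.9″ = 50.93167′; 63 + 50.93167/60 = 63.8488611
  hemisphere W, so the sign is −
Point 4:
  Lat: 89 + 31/60 + 43/3600 = 89.5286111
  hemisphere S, so the sign is −
  Longitude: 132° + 28/60 + 27/3600 = 132 + 0.466667 + 0.007500 = 132.4741667
  E ⇒ keep positive

1. -25.047167, 3.880306
2. -14.684028, 0.147611
3. -0.454167, -63.848861
4. -89.528611, 132.474167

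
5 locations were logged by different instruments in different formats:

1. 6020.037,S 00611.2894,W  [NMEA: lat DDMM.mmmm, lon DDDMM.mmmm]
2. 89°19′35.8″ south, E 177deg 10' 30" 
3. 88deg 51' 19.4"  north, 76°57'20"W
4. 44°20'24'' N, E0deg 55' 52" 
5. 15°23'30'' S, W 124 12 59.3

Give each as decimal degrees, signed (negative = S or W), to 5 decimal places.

Point 1:
  Lat: degrees = first 2 digits = 60, minutes = 20.037; 60 + 20.037/60 = 60.333950
  S → negative
  λ: degrees = first 3 digits = 6, minutes = 11.2894; 6 + 11.2894/60 = 6.188157
  W → negative
Point 2:
  Lat: 89 + 19/60 + 35.8/3600 = 89.326611
  S → negative
  λ: 177 + 10/60 + 30/3600 = 177.175000
  E → positive
Point 3:
  Latitude: 51′ + 19.4″ = 51.32333′; 88 + 51.32333/60 = 88.855389
  N ⇒ keep positive
  Lon: 76 + 57/60 + 20/3600 = 76.955556
  hemisphere W, so the sign is −
Point 4:
  φ: 44 + 20/60 + 24/3600 = 44.340000
  N ⇒ keep positive
  Longitude: 55′ + 52″ = 55.86667′; 0 + 55.86667/60 = 0.931111
  E ⇒ keep positive
Point 5:
  Latitude: 15 + 23/60 + 30/3600 = 15.391667
  hemisphere S, so the sign is −
  λ: 124 + 12/60 + 59.3/3600 = 124.216472
  W ⇒ negate

1. -60.33395, -6.18816
2. -89.32661, 177.17500
3. 88.85539, -76.95556
4. 44.34000, 0.93111
5. -15.39167, -124.21647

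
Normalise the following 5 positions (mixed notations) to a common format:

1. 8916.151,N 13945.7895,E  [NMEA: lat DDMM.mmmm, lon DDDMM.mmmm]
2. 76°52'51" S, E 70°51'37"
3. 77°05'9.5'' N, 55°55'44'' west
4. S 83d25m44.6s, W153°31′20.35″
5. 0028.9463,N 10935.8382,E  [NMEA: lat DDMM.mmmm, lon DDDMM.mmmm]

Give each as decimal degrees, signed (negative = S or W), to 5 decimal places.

Point 1:
  φ: split at 2 digits → 89° and 16.151′; 89 + 16.151/60 = 89.269183
  N ⇒ keep positive
  Lon: split at 3 digits → 139° and 45.7895′; 139 + 45.7895/60 = 139.763158
  E ⇒ keep positive
Point 2:
  Lat: 76 + 52/60 + 51/3600 = 76.880833
  S → negative
  Longitude: 51′ + 37″ = 51.61667′; 70 + 51.61667/60 = 70.860278
  E ⇒ keep positive
Point 3:
  φ: 5′ + 9.5″ = 5.15833′; 77 + 5.15833/60 = 77.085972
  N → positive
  Lon: 55 + 55/60 + 44/3600 = 55.928889
  hemisphere W, so the sign is −
Point 4:
  Latitude: 83° + 25/60 + 44.6/3600 = 83 + 0.416667 + 0.012389 = 83.429056
  S ⇒ negate
  Longitude: 153° + 31/60 + 20.35/3600 = 153 + 0.516667 + 0.005653 = 153.522319
  hemisphere W, so the sign is −
Point 5:
  Latitude: degrees = first 2 digits = 0, minutes = 28.9463; 0 + 28.9463/60 = 0.482438
  N ⇒ keep positive
  Lon: degrees = first 3 digits = 109, minutes = 35.8382; 109 + 35.8382/60 = 109.597303
  E ⇒ keep positive

1. 89.26918, 139.76316
2. -76.88083, 70.86028
3. 77.08597, -55.92889
4. -83.42906, -153.52232
5. 0.48244, 109.59730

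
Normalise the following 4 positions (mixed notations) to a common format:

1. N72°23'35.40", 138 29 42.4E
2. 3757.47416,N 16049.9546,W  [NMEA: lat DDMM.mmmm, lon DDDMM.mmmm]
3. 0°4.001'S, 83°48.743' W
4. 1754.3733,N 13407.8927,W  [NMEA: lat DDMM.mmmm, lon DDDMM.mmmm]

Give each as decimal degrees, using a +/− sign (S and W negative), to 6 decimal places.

1. 72.393167, 138.495111
2. 37.957903, -160.832577
3. -0.066683, -83.812383
4. 17.906222, -134.131545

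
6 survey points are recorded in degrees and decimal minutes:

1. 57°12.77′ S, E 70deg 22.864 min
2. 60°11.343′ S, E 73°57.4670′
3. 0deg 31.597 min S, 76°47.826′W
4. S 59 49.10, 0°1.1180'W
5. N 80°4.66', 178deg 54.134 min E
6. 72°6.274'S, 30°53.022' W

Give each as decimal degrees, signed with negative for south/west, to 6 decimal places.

Point 1:
  φ: 57 + 12.77/60 = 57.2128333
  S → negative
  Longitude: 22.864′ = 0.381067°; total 70.3810667
  E → positive
Point 2:
  Latitude: 60 + 11.343/60 = 60.1890500
  hemisphere S, so the sign is −
  Longitude: 73 + 57.467/60 = 73.9577833
  E → positive
Point 3:
  φ: 0 + 31.597/60 = 0.5266167
  S ⇒ negate
  Longitude: 76 + 47.826/60 = 76.7971000
  W ⇒ negate
Point 4:
  φ: 59 + 49.1/60 = 59.8183333
  hemisphere S, so the sign is −
  Longitude: 1.118′ = 0.018633°; total 0.0186333
  W ⇒ negate
Point 5:
  Latitude: 4.66′ = 0.077667°; total 80.0776667
  N ⇒ keep positive
  Longitude: 178 + 54.134/60 = 178.9022333
  E → positive
Point 6:
  φ: 72 + 6.274/60 = 72.1045667
  S → negative
  λ: 53.022′ = 0.883700°; total 30.8837000
  W → negative

1. -57.212833, 70.381067
2. -60.189050, 73.957783
3. -0.526617, -76.797100
4. -59.818333, -0.018633
5. 80.077667, 178.902233
6. -72.104567, -30.883700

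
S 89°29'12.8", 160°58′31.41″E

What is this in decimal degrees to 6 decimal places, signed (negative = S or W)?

-89.486889, 160.975392

Lat: 29′ + 12.8″ = 29.21333′; 89 + 29.21333/60 = 89.4868889
S → negative
λ: 160 + 58/60 + 31.41/3600 = 160.9753917
E ⇒ keep positive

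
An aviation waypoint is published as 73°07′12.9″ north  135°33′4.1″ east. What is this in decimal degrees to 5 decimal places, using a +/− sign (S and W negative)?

73.12025, 135.55114

Latitude: 73° + 7/60 + 12.9/3600 = 73 + 0.116667 + 0.003583 = 73.120250
N → positive
Longitude: 135° + 33/60 + 4.1/3600 = 135 + 0.550000 + 0.001139 = 135.551139
E ⇒ keep positive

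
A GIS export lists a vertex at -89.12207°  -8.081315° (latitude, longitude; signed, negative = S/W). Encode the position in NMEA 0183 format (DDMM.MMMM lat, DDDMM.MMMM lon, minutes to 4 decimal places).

8907.3242,S / 00804.8789,W

Latitude is negative → S; |value| = 89.122070
Latitude: minutes = (89.122070 − 89) × 60 = 7.324200
Longitude is negative → W; |value| = 8.081315
Longitude: 8° + 0.081315 × 60 = 8° 4.878900′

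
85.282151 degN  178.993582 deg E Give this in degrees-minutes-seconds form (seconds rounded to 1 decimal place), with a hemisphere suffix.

85°16′55.7″ N, 178°59′36.9″ E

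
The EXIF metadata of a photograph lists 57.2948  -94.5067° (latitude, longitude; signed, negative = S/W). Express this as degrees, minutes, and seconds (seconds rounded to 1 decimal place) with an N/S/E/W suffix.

φ: 0.294800° → 17.68800′; 0.68800 × 60 = 41.280″
Longitude is negative → W; |value| = 94.506700
Longitude: whole degrees 94; 30.40200′ → 30′ and 24.120″

57°17′41.3″ N, 94°30′24.1″ W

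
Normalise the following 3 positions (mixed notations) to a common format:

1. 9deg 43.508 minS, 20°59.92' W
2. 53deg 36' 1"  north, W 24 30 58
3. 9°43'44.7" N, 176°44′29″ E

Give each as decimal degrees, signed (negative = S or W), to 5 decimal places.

1. -9.72513, -20.99867
2. 53.60028, -24.51611
3. 9.72908, 176.74139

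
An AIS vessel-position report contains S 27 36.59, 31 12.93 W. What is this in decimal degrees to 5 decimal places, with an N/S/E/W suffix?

27.60983° S, 31.21550° W

Latitude: 27 + 36.59/60 = 27.609833
λ: 31 + 12.93/60 = 31.215500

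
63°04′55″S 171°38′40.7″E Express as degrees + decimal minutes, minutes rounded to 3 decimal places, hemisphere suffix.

Lat: 4 + 55/60 = 4.91667′
Lon: seconds/60 = 0.67833; minutes = 38 + 0.67833 = 38.67833

63° 4.917′ S, 171° 38.678′ E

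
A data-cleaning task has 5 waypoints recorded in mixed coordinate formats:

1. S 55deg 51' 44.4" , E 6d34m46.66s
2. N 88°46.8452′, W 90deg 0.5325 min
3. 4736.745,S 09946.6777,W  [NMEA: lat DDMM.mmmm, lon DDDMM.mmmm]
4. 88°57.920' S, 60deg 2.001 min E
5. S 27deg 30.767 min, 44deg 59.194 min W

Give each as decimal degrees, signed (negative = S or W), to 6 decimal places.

1. -55.862333, 6.579628
2. 88.780753, -90.008875
3. -47.612417, -99.777962
4. -88.965333, 60.033350
5. -27.512783, -44.986567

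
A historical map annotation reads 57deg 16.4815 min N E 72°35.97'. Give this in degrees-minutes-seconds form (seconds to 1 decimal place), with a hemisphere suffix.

Latitude: 16.48150′ → 16′ and 0.48150 × 60 = 28.890″
Lon: fractional minutes 0.97000 × 60 = 58.200″

57°16′28.9″ N, 72°35′58.2″ E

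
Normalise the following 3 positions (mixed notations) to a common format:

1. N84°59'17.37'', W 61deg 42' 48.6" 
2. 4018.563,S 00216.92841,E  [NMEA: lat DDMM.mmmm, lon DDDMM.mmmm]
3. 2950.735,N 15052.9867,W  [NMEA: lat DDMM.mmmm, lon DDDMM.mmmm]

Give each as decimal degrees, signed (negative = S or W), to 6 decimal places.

Point 1:
  Latitude: 84 + 59/60 + 17.37/3600 = 84.9881583
  N → positive
  λ: 61 + 42/60 + 48.6/3600 = 61.7135000
  W → negative
Point 2:
  Latitude: degrees = first 2 digits = 40, minutes = 18.563; 40 + 18.563/60 = 40.3093833
  hemisphere S, so the sign is −
  λ: degrees = first 3 digits = 2, minutes = 16.92841; 2 + 16.92841/60 = 2.2821402
  E → positive
Point 3:
  Latitude: split at 2 digits → 29° and 50.735′; 29 + 50.735/60 = 29.8455833
  N → positive
  λ: degrees = first 3 digits = 150, minutes = 52.9867; 150 + 52.9867/60 = 150.8831117
  W → negative

1. 84.988158, -61.713500
2. -40.309383, 2.282140
3. 29.845583, -150.883112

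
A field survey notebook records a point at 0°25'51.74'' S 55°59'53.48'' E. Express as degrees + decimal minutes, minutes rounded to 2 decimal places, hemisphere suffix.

0° 25.86′ S, 55° 59.89′ E

φ: 25 + 51.74/60 = 25.8623′
λ: seconds/60 = 0.89133; minutes = 59 + 0.89133 = 59.8913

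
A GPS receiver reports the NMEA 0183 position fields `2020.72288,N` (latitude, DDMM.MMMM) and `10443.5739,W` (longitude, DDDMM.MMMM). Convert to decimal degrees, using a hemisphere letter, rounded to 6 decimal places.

20.345381° N, 104.726232° W

Lat: degrees = first 2 digits = 20, minutes = 20.72288; 20 + 20.72288/60 = 20.3453813
Lon: split at 3 digits → 104° and 43.5739′; 104 + 43.5739/60 = 104.7262317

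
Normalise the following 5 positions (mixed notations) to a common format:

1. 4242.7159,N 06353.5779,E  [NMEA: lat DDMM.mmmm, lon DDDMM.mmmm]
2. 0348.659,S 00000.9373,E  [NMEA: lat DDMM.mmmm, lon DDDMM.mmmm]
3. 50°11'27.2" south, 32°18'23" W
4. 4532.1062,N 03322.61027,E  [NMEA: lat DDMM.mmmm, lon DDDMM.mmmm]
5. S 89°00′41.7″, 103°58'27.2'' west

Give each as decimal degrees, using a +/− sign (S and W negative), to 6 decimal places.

Point 1:
  Latitude: degrees = first 2 digits = 42, minutes = 42.7159; 42 + 42.7159/60 = 42.7119317
  N → positive
  Lon: degrees = first 3 digits = 63, minutes = 53.5779; 63 + 53.5779/60 = 63.8929650
  E → positive
Point 2:
  Latitude: degrees = first 2 digits = 3, minutes = 48.659; 3 + 48.659/60 = 3.8109833
  S ⇒ negate
  Lon: split at 3 digits → 000° and 0.9373′; 0 + 0.9373/60 = 0.0156217
  E ⇒ keep positive
Point 3:
  φ: 11′ + 27.2″ = 11.45333′; 50 + 11.45333/60 = 50.1908889
  hemisphere S, so the sign is −
  Longitude: 32° + 18/60 + 23/3600 = 32 + 0.300000 + 0.006389 = 32.3063889
  W ⇒ negate
Point 4:
  Lat: degrees = first 2 digits = 45, minutes = 32.1062; 45 + 32.1062/60 = 45.5351033
  N → positive
  λ: degrees = first 3 digits = 33, minutes = 22.61027; 33 + 22.61027/60 = 33.3768378
  E → positive
Point 5:
  Latitude: 0′ + 41.7″ = 0.69500′; 89 + 0.69500/60 = 89.0115833
  S ⇒ negate
  λ: 103° + 58/60 + 27.2/3600 = 103 + 0.966667 + 0.007556 = 103.9742222
  W → negative

1. 42.711932, 63.892965
2. -3.810983, 0.015622
3. -50.190889, -32.306389
4. 45.535103, 33.376838
5. -89.011583, -103.974222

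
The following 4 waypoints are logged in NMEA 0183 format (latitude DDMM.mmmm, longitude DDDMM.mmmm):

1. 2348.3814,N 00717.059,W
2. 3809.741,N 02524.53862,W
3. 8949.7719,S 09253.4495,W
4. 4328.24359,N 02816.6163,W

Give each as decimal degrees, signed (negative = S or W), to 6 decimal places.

1. 23.806357, -7.284317
2. 38.162350, -25.408977
3. -89.829532, -92.890825
4. 43.470727, -28.276938

Point 1:
  φ: split at 2 digits → 23° and 48.3814′; 23 + 48.3814/60 = 23.8063567
  N ⇒ keep positive
  Longitude: degrees = first 3 digits = 7, minutes = 17.059; 7 + 17.059/60 = 7.2843167
  W ⇒ negate
Point 2:
  Lat: split at 2 digits → 38° and 9.741′; 38 + 9.741/60 = 38.1623500
  N → positive
  Lon: split at 3 digits → 025° and 24.53862′; 25 + 24.53862/60 = 25.4089770
  W → negative
Point 3:
  Lat: split at 2 digits → 89° and 49.7719′; 89 + 49.7719/60 = 89.8295317
  S → negative
  λ: split at 3 digits → 092° and 53.4495′; 92 + 53.4495/60 = 92.8908250
  W → negative
Point 4:
  φ: degrees = first 2 digits = 43, minutes = 28.24359; 43 + 28.24359/60 = 43.4707265
  N ⇒ keep positive
  Longitude: split at 3 digits → 028° and 16.6163′; 28 + 16.6163/60 = 28.2769383
  hemisphere W, so the sign is −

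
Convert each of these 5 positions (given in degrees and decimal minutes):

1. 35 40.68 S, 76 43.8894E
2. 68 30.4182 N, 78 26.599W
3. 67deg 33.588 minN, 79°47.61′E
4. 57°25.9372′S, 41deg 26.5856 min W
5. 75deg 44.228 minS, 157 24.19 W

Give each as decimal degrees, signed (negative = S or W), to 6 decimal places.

Point 1:
  Latitude: 40.68′ = 0.678000°; total 35.6780000
  S ⇒ negate
  λ: 43.8894′ = 0.731490°; total 76.7314900
  E ⇒ keep positive
Point 2:
  φ: 30.4182′ = 0.506970°; total 68.5069700
  N → positive
  λ: 78 + 26.599/60 = 78.4433167
  W → negative
Point 3:
  Lat: 33.588′ = 0.559800°; total 67.5598000
  N ⇒ keep positive
  Longitude: 79 + 47.61/60 = 79.7935000
  E → positive
Point 4:
  Lat: 57 + 25.9372/60 = 57.4322867
  S → negative
  Lon: 26.5856′ = 0.443093°; total 41.4430933
  W ⇒ negate
Point 5:
  Latitude: 44.228′ = 0.737133°; total 75.7371333
  S → negative
  λ: 24.19′ = 0.403167°; total 157.4031667
  hemisphere W, so the sign is −

1. -35.678000, 76.731490
2. 68.506970, -78.443317
3. 67.559800, 79.793500
4. -57.432287, -41.443093
5. -75.737133, -157.403167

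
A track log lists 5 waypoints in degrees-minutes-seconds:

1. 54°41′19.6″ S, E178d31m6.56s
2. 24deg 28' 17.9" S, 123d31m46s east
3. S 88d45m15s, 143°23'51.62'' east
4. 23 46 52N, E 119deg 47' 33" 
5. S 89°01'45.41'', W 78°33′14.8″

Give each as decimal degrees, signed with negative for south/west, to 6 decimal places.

1. -54.688778, 178.518489
2. -24.471639, 123.529444
3. -88.754167, 143.397672
4. 23.781111, 119.792500
5. -89.029281, -78.554111

Point 1:
  Lat: 54° + 41/60 + 19.6/3600 = 54 + 0.683333 + 0.005444 = 54.6887778
  S ⇒ negate
  λ: 178 + 31/60 + 6.56/3600 = 178.5184889
  E → positive
Point 2:
  Lat: 24 + 28/60 + 17.9/3600 = 24.4716389
  hemisphere S, so the sign is −
  λ: 31′ + 46″ = 31.76667′; 123 + 31.76667/60 = 123.5294444
  E ⇒ keep positive
Point 3:
  φ: 88 + 45/60 + 15/3600 = 88.7541667
  hemisphere S, so the sign is −
  Lon: 23′ + 51.62″ = 23.86033′; 143 + 23.86033/60 = 143.3976722
  E ⇒ keep positive
Point 4:
  Lat: 23 + 46/60 + 52/3600 = 23.7811111
  N ⇒ keep positive
  λ: 47′ + 33″ = 47.55000′; 119 + 47.55000/60 = 119.7925000
  E ⇒ keep positive
Point 5:
  Lat: 1′ + 45.41″ = 1.75683′; 89 + 1.75683/60 = 89.0292806
  S ⇒ negate
  Lon: 33′ + 14.8″ = 33.24667′; 78 + 33.24667/60 = 78.5541111
  W → negative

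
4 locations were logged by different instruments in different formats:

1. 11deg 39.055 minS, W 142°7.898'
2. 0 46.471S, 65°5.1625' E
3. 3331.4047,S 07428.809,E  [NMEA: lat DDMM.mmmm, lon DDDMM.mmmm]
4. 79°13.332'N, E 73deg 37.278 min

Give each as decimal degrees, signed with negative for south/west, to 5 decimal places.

Point 1:
  φ: 39.055′ = 0.650917°; total 11.650917
  hemisphere S, so the sign is −
  λ: 7.898′ = 0.131633°; total 142.131633
  W ⇒ negate
Point 2:
  Latitude: 0 + 46.471/60 = 0.774517
  S → negative
  λ: 5.1625′ = 0.086042°; total 65.086042
  E ⇒ keep positive
Point 3:
  Lat: degrees = first 2 digits = 33, minutes = 31.4047; 33 + 31.4047/60 = 33.523412
  hemisphere S, so the sign is −
  Longitude: split at 3 digits → 074° and 28.809′; 74 + 28.809/60 = 74.480150
  E ⇒ keep positive
Point 4:
  Latitude: 79 + 13.332/60 = 79.222200
  N → positive
  Lon: 37.278′ = 0.621300°; total 73.621300
  E ⇒ keep positive

1. -11.65092, -142.13163
2. -0.77452, 65.08604
3. -33.52341, 74.48015
4. 79.22220, 73.62130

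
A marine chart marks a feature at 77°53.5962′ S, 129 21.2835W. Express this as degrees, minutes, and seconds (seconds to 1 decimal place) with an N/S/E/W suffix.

77°53′35.8″ S, 129°21′17.0″ W

Latitude: fractional minutes 0.59620 × 60 = 35.772″
Lon: 21.28350′ → 21′ and 0.28350 × 60 = 17.010″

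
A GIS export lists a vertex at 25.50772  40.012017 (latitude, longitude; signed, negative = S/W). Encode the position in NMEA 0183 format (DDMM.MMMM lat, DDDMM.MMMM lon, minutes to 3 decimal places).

2530.463,N / 04000.721,E

Lat: minutes = (25.507720 − 25) × 60 = 30.46320
Lon: minutes = (40.012017 − 40) × 60 = 0.72102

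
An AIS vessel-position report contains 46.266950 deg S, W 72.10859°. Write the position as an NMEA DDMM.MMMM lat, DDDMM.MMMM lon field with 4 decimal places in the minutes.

4616.0170,S / 07206.5154,W

Lat: minutes = (46.266950 − 46) × 60 = 16.017000
Lon: fractional part 0.108590 → 6.515400 minutes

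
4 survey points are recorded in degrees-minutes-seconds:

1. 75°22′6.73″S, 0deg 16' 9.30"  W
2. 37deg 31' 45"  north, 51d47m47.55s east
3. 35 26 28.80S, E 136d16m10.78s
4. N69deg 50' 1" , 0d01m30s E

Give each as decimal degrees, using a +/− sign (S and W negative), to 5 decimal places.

1. -75.36854, -0.26925
2. 37.52917, 51.79654
3. -35.44133, 136.26966
4. 69.83361, 0.02500

Point 1:
  Latitude: 75 + 22/60 + 6.73/3600 = 75.368536
  S → negative
  Longitude: 0° + 16/60 + 9.3/3600 = 0 + 0.266667 + 0.002583 = 0.269250
  W → negative
Point 2:
  Lat: 31′ + 45″ = 31.75000′; 37 + 31.75000/60 = 37.529167
  N ⇒ keep positive
  Lon: 47′ + 47.55″ = 47.79250′; 51 + 47.79250/60 = 51.796542
  E → positive
Point 3:
  φ: 35° + 26/60 + 28.8/3600 = 35 + 0.433333 + 0.008000 = 35.441333
  hemisphere S, so the sign is −
  Lon: 16′ + 10.78″ = 16.17967′; 136 + 16.17967/60 = 136.269661
  E → positive
Point 4:
  Latitude: 69° + 50/60 + 1/3600 = 69 + 0.833333 + 0.000278 = 69.833611
  N → positive
  Lon: 1′ + 30″ = 1.50000′; 0 + 1.50000/60 = 0.025000
  E → positive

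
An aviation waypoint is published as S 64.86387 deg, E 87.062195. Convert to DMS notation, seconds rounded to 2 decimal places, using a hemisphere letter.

Latitude: 0.863870° → 51.83220′; 0.83220 × 60 = 49.9320″
λ: 0.062195 × 60 = 3.73170′ → 3′, remainder × 60 = 43.9020″

64°51′49.93″ S, 87°03′43.90″ E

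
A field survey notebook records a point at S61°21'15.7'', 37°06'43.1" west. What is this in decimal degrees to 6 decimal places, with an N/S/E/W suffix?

φ: 21′ + 15.7″ = 21.26167′; 61 + 21.26167/60 = 61.3543611
Longitude: 6′ + 43.1″ = 6.71833′; 37 + 6.71833/60 = 37.1119722

61.354361° S, 37.111972° W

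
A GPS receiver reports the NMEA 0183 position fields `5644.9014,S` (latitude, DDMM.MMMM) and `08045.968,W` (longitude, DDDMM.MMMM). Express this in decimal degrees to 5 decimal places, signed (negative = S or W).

Lat: split at 2 digits → 56° and 44.9014′; 56 + 44.9014/60 = 56.748357
S ⇒ negate
λ: split at 3 digits → 080° and 45.968′; 80 + 45.968/60 = 80.766133
hemisphere W, so the sign is −

-56.74836, -80.76613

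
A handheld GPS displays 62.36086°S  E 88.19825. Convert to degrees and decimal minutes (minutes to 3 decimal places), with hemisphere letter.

62° 21.652′ S, 88° 11.895′ E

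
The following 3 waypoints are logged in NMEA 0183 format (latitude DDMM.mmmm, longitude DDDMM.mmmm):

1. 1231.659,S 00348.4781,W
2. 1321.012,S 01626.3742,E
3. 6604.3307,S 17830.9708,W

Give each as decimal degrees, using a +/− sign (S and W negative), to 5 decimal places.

1. -12.52765, -3.80797
2. -13.35020, 16.43957
3. -66.07218, -178.51618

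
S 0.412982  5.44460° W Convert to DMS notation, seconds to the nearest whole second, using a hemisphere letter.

0°24′47″ S, 5°26′41″ W

Latitude: 0.412982 × 60 = 24.77892′ → 24′, remainder × 60 = 46.74″
Longitude: 0.444600° → 26.67600′; 0.67600 × 60 = 40.56″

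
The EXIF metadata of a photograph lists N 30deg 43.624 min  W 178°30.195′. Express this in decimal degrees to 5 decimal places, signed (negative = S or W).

Latitude: 30 + 43.624/60 = 30.727067
N → positive
Lon: 30.195′ = 0.503250°; total 178.503250
W ⇒ negate

30.72707, -178.50325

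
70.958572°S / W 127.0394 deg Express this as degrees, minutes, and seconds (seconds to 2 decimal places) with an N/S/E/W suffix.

φ: 0.958572° → 57.51432′; 0.51432 × 60 = 30.8592″
λ: whole degrees 127; 2.36400′ → 2′ and 21.8400″

70°57′30.86″ S, 127°02′21.84″ W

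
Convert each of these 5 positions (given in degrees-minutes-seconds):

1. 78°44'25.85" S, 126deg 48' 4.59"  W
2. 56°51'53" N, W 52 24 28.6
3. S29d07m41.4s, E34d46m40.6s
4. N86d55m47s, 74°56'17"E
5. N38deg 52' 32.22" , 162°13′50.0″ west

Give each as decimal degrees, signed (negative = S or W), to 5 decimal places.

Point 1:
  Lat: 78 + 44/60 + 25.85/3600 = 78.740514
  S → negative
  Lon: 48′ + 4.59″ = 48.07650′; 126 + 48.07650/60 = 126.801275
  hemisphere W, so the sign is −
Point 2:
  Lat: 51′ + 53″ = 51.88333′; 56 + 51.88333/60 = 56.864722
  N → positive
  Longitude: 52 + 24/60 + 28.6/3600 = 52.407944
  W ⇒ negate
Point 3:
  Latitude: 29 + 7/60 + 41.4/3600 = 29.128167
  hemisphere S, so the sign is −
  Longitude: 34° + 46/60 + 40.6/3600 = 34 + 0.766667 + 0.011278 = 34.777944
  E ⇒ keep positive
Point 4:
  Lat: 86° + 55/60 + 47/3600 = 86 + 0.916667 + 0.013056 = 86.929722
  N → positive
  Longitude: 74° + 56/60 + 17/3600 = 74 + 0.933333 + 0.004722 = 74.938056
  E ⇒ keep positive
Point 5:
  Latitude: 52′ + 32.22″ = 52.53700′; 38 + 52.53700/60 = 38.875617
  N ⇒ keep positive
  Lon: 13′ + 50″ = 13.83333′; 162 + 13.83333/60 = 162.230556
  hemisphere W, so the sign is −

1. -78.74051, -126.80128
2. 56.86472, -52.40794
3. -29.12817, 34.77794
4. 86.92972, 74.93806
5. 38.87562, -162.23056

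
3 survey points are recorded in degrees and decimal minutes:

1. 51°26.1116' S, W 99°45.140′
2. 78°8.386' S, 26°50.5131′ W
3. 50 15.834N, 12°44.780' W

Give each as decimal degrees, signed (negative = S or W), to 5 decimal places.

Point 1:
  φ: 51 + 26.1116/60 = 51.435193
  S ⇒ negate
  λ: 45.14′ = 0.752333°; total 99.752333
  W → negative
Point 2:
  φ: 78 + 8.386/60 = 78.139767
  S → negative
  Longitude: 26 + 50.5131/60 = 26.841885
  W → negative
Point 3:
  Latitude: 15.834′ = 0.263900°; total 50.263900
  N → positive
  Longitude: 12 + 44.78/60 = 12.746333
  W ⇒ negate

1. -51.43519, -99.75233
2. -78.13977, -26.84189
3. 50.26390, -12.74633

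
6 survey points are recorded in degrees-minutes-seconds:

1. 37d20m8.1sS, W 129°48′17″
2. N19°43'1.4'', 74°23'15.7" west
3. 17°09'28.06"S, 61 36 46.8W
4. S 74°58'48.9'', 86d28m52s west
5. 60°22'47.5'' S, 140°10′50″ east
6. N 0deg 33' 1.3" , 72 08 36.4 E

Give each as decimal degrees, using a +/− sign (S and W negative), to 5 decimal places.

Point 1:
  φ: 37 + 20/60 + 8.1/3600 = 37.335583
  hemisphere S, so the sign is −
  Lon: 48′ + 17″ = 48.28333′; 129 + 48.28333/60 = 129.804722
  W ⇒ negate
Point 2:
  φ: 43′ + 1.4″ = 43.02333′; 19 + 43.02333/60 = 19.717056
  N ⇒ keep positive
  λ: 74° + 23/60 + 15.7/3600 = 74 + 0.383333 + 0.004361 = 74.387694
  W ⇒ negate
Point 3:
  φ: 17° + 9/60 + 28.06/3600 = 17 + 0.150000 + 0.007794 = 17.157794
  S → negative
  Longitude: 61° + 36/60 + 46.8/3600 = 61 + 0.600000 + 0.013000 = 61.613000
  hemisphere W, so the sign is −
Point 4:
  φ: 74 + 58/60 + 48.9/3600 = 74.980250
  S ⇒ negate
  Lon: 28′ + 52″ = 28.86667′; 86 + 28.86667/60 = 86.481111
  W → negative
Point 5:
  φ: 60 + 22/60 + 47.5/3600 = 60.379861
  S ⇒ negate
  Lon: 140 + 10/60 + 50/3600 = 140.180556
  E → positive
Point 6:
  Lat: 0 + 33/60 + 1.3/3600 = 0.550361
  N ⇒ keep positive
  Lon: 72 + 8/60 + 36.4/3600 = 72.143444
  E ⇒ keep positive

1. -37.33558, -129.80472
2. 19.71706, -74.38769
3. -17.15779, -61.61300
4. -74.98025, -86.48111
5. -60.37986, 140.18056
6. 0.55036, 72.14344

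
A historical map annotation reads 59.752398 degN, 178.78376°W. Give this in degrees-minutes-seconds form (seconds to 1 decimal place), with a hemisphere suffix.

59°45′8.6″ N, 178°47′1.5″ W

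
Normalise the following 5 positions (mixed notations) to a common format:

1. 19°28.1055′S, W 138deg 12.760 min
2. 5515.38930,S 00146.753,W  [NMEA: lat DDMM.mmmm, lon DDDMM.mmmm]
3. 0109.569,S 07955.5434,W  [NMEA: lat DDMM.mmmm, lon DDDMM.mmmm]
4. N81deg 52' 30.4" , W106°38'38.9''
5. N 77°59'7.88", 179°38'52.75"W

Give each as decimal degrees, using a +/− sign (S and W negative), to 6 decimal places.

Point 1:
  φ: 19 + 28.1055/60 = 19.4684250
  S ⇒ negate
  Longitude: 138 + 12.76/60 = 138.2126667
  W → negative
Point 2:
  φ: degrees = first 2 digits = 55, minutes = 15.3893; 55 + 15.3893/60 = 55.2564883
  S → negative
  λ: degrees = first 3 digits = 1, minutes = 46.753; 1 + 46.753/60 = 1.7792167
  W ⇒ negate
Point 3:
  Lat: degrees = first 2 digits = 1, minutes = 9.569; 1 + 9.569/60 = 1.1594833
  S ⇒ negate
  Longitude: degrees = first 3 digits = 79, minutes = 55.5434; 79 + 55.5434/60 = 79.9257233
  W → negative
Point 4:
  Latitude: 52′ + 30.4″ = 52.50667′; 81 + 52.50667/60 = 81.8751111
  N → positive
  λ: 106 + 38/60 + 38.9/3600 = 106.6441389
  W ⇒ negate
Point 5:
  Lat: 77 + 59/60 + 7.88/3600 = 77.9855222
  N ⇒ keep positive
  Longitude: 179° + 38/60 + 52.75/3600 = 179 + 0.633333 + 0.014653 = 179.6479861
  hemisphere W, so the sign is −

1. -19.468425, -138.212667
2. -55.256488, -1.779217
3. -1.159483, -79.925723
4. 81.875111, -106.644139
5. 77.985522, -179.647986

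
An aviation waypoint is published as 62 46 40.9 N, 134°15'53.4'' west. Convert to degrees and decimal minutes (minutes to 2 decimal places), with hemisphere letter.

φ: 46 + 40.9/60 = 46.6817′
Lon: seconds/60 = 0.89000; minutes = 15 + 0.89000 = 15.8900

62° 46.68′ N, 134° 15.89′ W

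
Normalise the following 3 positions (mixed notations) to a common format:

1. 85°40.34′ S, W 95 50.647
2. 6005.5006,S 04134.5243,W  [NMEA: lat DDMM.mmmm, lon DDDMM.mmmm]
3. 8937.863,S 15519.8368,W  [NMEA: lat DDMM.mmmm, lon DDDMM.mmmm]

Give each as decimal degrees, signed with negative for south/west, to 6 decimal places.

1. -85.672333, -95.844117
2. -60.091677, -41.575405
3. -89.631050, -155.330613

Point 1:
  Lat: 85 + 40.34/60 = 85.6723333
  hemisphere S, so the sign is −
  Lon: 95 + 50.647/60 = 95.8441167
  hemisphere W, so the sign is −
Point 2:
  Latitude: degrees = first 2 digits = 60, minutes = 5.5006; 60 + 5.5006/60 = 60.0916767
  hemisphere S, so the sign is −
  Longitude: split at 3 digits → 041° and 34.5243′; 41 + 34.5243/60 = 41.5754050
  W → negative
Point 3:
  φ: degrees = first 2 digits = 89, minutes = 37.863; 89 + 37.863/60 = 89.6310500
  S ⇒ negate
  Lon: split at 3 digits → 155° and 19.8368′; 155 + 19.8368/60 = 155.3306133
  W → negative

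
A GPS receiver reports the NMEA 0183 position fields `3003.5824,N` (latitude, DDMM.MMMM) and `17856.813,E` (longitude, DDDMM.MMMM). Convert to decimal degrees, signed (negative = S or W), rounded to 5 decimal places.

φ: split at 2 digits → 30° and 3.5824′; 30 + 3.5824/60 = 30.059707
N ⇒ keep positive
Longitude: split at 3 digits → 178° and 56.813′; 178 + 56.813/60 = 178.946883
E → positive

30.05971, 178.94688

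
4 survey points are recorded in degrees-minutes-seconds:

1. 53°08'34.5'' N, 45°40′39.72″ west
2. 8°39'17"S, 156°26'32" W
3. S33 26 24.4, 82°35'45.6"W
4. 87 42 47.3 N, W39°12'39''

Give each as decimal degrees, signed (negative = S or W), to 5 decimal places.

Point 1:
  φ: 8′ + 34.5″ = 8.57500′; 53 + 8.57500/60 = 53.142917
  N ⇒ keep positive
  Longitude: 45 + 40/60 + 39.72/3600 = 45.677700
  W ⇒ negate
Point 2:
  φ: 8 + 39/60 + 17/3600 = 8.654722
  S ⇒ negate
  λ: 156° + 26/60 + 32/3600 = 156 + 0.433333 + 0.008889 = 156.442222
  W → negative
Point 3:
  φ: 33 + 26/60 + 24.4/3600 = 33.440111
  hemisphere S, so the sign is −
  Lon: 35′ + 45.6″ = 35.76000′; 82 + 35.76000/60 = 82.596000
  hemisphere W, so the sign is −
Point 4:
  φ: 87 + 42/60 + 47.3/3600 = 87.713139
  N ⇒ keep positive
  Lon: 12′ + 39″ = 12.65000′; 39 + 12.65000/60 = 39.210833
  hemisphere W, so the sign is −

1. 53.14292, -45.67770
2. -8.65472, -156.44222
3. -33.44011, -82.59600
4. 87.71314, -39.21083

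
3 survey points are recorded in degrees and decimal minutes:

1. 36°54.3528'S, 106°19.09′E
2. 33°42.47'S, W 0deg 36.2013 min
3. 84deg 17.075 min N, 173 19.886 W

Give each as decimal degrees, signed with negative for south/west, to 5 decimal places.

1. -36.90588, 106.31817
2. -33.70783, -0.60336
3. 84.28458, -173.33143

Point 1:
  Latitude: 36 + 54.3528/60 = 36.905880
  hemisphere S, so the sign is −
  λ: 106 + 19.09/60 = 106.318167
  E → positive
Point 2:
  φ: 33 + 42.47/60 = 33.707833
  hemisphere S, so the sign is −
  Lon: 0 + 36.2013/60 = 0.603355
  hemisphere W, so the sign is −
Point 3:
  Latitude: 84 + 17.075/60 = 84.284583
  N → positive
  Longitude: 173 + 19.886/60 = 173.331433
  hemisphere W, so the sign is −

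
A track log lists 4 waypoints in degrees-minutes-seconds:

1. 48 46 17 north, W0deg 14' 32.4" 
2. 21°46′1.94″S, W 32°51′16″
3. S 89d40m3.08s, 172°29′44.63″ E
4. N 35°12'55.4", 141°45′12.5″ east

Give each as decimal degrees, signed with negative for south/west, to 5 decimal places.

Point 1:
  Lat: 46′ + 17″ = 46.28333′; 48 + 46.28333/60 = 48.771389
  N → positive
  Lon: 14′ + 32.4″ = 14.54000′; 0 + 14.54000/60 = 0.242333
  W ⇒ negate
Point 2:
  Latitude: 21 + 46/60 + 1.94/3600 = 21.767206
  S → negative
  λ: 51′ + 16″ = 51.26667′; 32 + 51.26667/60 = 32.854444
  W ⇒ negate
Point 3:
  Lat: 40′ + 3.08″ = 40.05133′; 89 + 40.05133/60 = 89.667522
  S → negative
  Lon: 172 + 29/60 + 44.63/3600 = 172.495731
  E → positive
Point 4:
  Latitude: 35 + 12/60 + 55.4/3600 = 35.215389
  N ⇒ keep positive
  Lon: 141 + 45/60 + 12.5/3600 = 141.753472
  E → positive

1. 48.77139, -0.24233
2. -21.76721, -32.85444
3. -89.66752, 172.49573
4. 35.21539, 141.75347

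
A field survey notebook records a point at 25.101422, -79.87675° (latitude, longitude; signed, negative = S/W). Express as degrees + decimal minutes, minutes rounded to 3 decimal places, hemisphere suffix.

φ: 25° + 0.101422 × 60 = 25° 6.08532′
Longitude is negative → W; |value| = 79.876750
Longitude: fractional part 0.876750 → 52.60500 minutes

25° 6.085′ N, 79° 52.605′ W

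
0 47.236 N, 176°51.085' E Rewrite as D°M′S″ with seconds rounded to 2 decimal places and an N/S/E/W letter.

Latitude: fractional minutes 0.23600 × 60 = 14.1600″
Lon: fractional minutes 0.08500 × 60 = 5.1000″

0°47′14.16″ N, 176°51′5.10″ E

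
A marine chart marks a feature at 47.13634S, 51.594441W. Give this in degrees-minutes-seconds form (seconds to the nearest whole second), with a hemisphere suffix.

47°08′11″ S, 51°35′40″ W

φ: 0.136340 × 60 = 8.18040′ → 8′, remainder × 60 = 10.82″
Longitude: 0.594441° → 35.66646′; 0.66646 × 60 = 39.99″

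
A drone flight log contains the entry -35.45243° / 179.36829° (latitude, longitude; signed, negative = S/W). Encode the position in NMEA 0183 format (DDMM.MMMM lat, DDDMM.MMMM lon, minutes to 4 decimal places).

3527.1458,S / 17922.0974,E

Latitude is negative → S; |value| = 35.452430
Lat: minutes = (35.452430 − 35) × 60 = 27.145800
Longitude: fractional part 0.368290 → 22.097400 minutes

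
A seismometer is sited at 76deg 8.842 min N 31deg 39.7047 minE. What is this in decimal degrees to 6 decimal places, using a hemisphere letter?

Latitude: 76 + 8.842/60 = 76.1473667
Lon: 31 + 39.7047/60 = 31.6617450

76.147367° N, 31.661745° E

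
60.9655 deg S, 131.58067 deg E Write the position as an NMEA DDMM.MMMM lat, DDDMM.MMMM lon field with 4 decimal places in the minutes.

6057.9300,S / 13134.8402,E

Latitude: 60° + 0.965500 × 60 = 60° 57.930000′
Lon: minutes = (131.580670 − 131) × 60 = 34.840200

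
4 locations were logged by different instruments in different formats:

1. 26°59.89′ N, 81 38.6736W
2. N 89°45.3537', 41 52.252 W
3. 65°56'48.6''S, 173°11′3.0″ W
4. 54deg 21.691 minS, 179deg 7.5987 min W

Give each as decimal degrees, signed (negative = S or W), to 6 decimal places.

Point 1:
  Lat: 59.89′ = 0.998167°; total 26.9981667
  N ⇒ keep positive
  Longitude: 81 + 38.6736/60 = 81.6445600
  hemisphere W, so the sign is −
Point 2:
  φ: 45.3537′ = 0.755895°; total 89.7558950
  N → positive
  Longitude: 52.252′ = 0.870867°; total 41.8708667
  W → negative
Point 3:
  Latitude: 65° + 56/60 + 48.6/3600 = 65 + 0.933333 + 0.013500 = 65.9468333
  S ⇒ negate
  Longitude: 173 + 11/60 + 3/3600 = 173.1841667
  W ⇒ negate
Point 4:
  Latitude: 21.691′ = 0.361517°; total 54.3615167
  S → negative
  Longitude: 7.5987′ = 0.126645°; total 179.1266450
  W ⇒ negate

1. 26.998167, -81.644560
2. 89.755895, -41.870867
3. -65.946833, -173.184167
4. -54.361517, -179.126645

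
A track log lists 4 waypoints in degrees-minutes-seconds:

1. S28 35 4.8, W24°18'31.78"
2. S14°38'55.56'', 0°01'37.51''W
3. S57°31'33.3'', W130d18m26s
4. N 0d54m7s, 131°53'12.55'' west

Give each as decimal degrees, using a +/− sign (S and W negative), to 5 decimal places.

Point 1:
  Lat: 35′ + 4.8″ = 35.08000′; 28 + 35.08000/60 = 28.584667
  hemisphere S, so the sign is −
  Lon: 24 + 18/60 + 31.78/3600 = 24.308828
  W → negative
Point 2:
  φ: 38′ + 55.56″ = 38.92600′; 14 + 38.92600/60 = 14.648767
  S ⇒ negate
  Lon: 1′ + 37.51″ = 1.62517′; 0 + 1.62517/60 = 0.027086
  W ⇒ negate
Point 3:
  Lat: 57 + 31/60 + 33.3/3600 = 57.525917
  S ⇒ negate
  λ: 130 + 18/60 + 26/3600 = 130.307222
  W → negative
Point 4:
  Lat: 0 + 54/60 + 7/3600 = 0.901944
  N → positive
  Lon: 131 + 53/60 + 12.55/3600 = 131.886819
  hemisphere W, so the sign is −

1. -28.58467, -24.30883
2. -14.64877, -0.02709
3. -57.52592, -130.30722
4. 0.90194, -131.88682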